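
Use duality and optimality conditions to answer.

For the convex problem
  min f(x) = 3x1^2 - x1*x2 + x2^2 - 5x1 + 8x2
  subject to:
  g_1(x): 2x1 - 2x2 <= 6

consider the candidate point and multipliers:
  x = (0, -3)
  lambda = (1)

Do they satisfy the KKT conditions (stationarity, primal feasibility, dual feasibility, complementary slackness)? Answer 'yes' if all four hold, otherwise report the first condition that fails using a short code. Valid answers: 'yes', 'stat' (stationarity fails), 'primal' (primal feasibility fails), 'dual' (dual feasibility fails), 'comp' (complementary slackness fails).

Gradient of f: grad f(x) = Q x + c = (-2, 2)
Constraint values g_i(x) = a_i^T x - b_i:
  g_1((0, -3)) = 0
Stationarity residual: grad f(x) + sum_i lambda_i a_i = (0, 0)
  -> stationarity OK
Primal feasibility (all g_i <= 0): OK
Dual feasibility (all lambda_i >= 0): OK
Complementary slackness (lambda_i * g_i(x) = 0 for all i): OK

Verdict: yes, KKT holds.

yes


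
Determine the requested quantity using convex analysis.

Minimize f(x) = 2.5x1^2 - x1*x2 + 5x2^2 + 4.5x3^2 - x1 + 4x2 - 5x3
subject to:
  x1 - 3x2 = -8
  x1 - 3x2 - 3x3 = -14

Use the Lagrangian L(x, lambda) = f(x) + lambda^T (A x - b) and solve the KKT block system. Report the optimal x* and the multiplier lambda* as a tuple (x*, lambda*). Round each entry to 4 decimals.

Form the Lagrangian:
  L(x, lambda) = (1/2) x^T Q x + c^T x + lambda^T (A x - b)
Stationarity (grad_x L = 0): Q x + c + A^T lambda = 0.
Primal feasibility: A x = b.

This gives the KKT block system:
  [ Q   A^T ] [ x     ]   [-c ]
  [ A    0  ] [ lambda ] = [ b ]

Solving the linear system:
  x*      = (-1.2041, 2.2653, 2)
  lambda* = (4.9524, 4.3333)
  f(x*)   = 50.2755

x* = (-1.2041, 2.2653, 2), lambda* = (4.9524, 4.3333)


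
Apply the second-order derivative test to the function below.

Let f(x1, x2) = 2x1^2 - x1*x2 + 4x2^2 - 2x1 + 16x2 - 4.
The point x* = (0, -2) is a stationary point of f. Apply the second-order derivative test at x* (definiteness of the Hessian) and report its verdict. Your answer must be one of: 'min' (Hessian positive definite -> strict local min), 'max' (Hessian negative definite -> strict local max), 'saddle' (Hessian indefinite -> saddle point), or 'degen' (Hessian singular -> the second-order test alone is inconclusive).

Compute the Hessian H = grad^2 f:
  H = [[4, -1], [-1, 8]]
Verify stationarity: grad f(x*) = H x* + g = (0, 0).
Eigenvalues of H: 3.7639, 8.2361.
Both eigenvalues > 0, so H is positive definite -> x* is a strict local min.

min


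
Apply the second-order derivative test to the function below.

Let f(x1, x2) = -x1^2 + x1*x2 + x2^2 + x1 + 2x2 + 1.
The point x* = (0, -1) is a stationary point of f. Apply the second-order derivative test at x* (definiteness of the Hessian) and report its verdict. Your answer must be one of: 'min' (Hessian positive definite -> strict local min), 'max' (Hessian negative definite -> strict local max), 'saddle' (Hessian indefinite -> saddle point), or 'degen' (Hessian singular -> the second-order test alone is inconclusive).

Compute the Hessian H = grad^2 f:
  H = [[-2, 1], [1, 2]]
Verify stationarity: grad f(x*) = H x* + g = (0, 0).
Eigenvalues of H: -2.2361, 2.2361.
Eigenvalues have mixed signs, so H is indefinite -> x* is a saddle point.

saddle


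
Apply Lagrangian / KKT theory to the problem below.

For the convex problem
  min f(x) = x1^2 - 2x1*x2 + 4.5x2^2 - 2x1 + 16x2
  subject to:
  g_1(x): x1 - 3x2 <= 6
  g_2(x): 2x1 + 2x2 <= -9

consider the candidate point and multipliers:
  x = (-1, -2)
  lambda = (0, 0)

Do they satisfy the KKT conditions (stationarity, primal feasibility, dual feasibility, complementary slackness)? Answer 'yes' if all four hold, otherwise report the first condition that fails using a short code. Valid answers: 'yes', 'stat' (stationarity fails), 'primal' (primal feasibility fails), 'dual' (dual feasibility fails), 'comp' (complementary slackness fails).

Gradient of f: grad f(x) = Q x + c = (0, 0)
Constraint values g_i(x) = a_i^T x - b_i:
  g_1((-1, -2)) = -1
  g_2((-1, -2)) = 3
Stationarity residual: grad f(x) + sum_i lambda_i a_i = (0, 0)
  -> stationarity OK
Primal feasibility (all g_i <= 0): FAILS
Dual feasibility (all lambda_i >= 0): OK
Complementary slackness (lambda_i * g_i(x) = 0 for all i): OK

Verdict: the first failing condition is primal_feasibility -> primal.

primal


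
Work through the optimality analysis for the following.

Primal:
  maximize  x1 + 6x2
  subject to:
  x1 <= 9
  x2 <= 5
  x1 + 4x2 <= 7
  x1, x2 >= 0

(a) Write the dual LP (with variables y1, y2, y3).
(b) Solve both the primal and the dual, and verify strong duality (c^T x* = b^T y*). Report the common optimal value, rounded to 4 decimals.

The standard primal-dual pair for 'max c^T x s.t. A x <= b, x >= 0' is:
  Dual:  min b^T y  s.t.  A^T y >= c,  y >= 0.

So the dual LP is:
  minimize  9y1 + 5y2 + 7y3
  subject to:
    y1 + y3 >= 1
    y2 + 4y3 >= 6
    y1, y2, y3 >= 0

Solving the primal: x* = (0, 1.75).
  primal value c^T x* = 10.5.
Solving the dual: y* = (0, 0, 1.5).
  dual value b^T y* = 10.5.
Strong duality: c^T x* = b^T y*. Confirmed.

10.5


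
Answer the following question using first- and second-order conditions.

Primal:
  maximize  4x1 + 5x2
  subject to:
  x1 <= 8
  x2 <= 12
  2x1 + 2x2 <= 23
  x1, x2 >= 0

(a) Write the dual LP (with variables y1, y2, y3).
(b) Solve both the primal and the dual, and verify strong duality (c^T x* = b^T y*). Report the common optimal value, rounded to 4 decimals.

The standard primal-dual pair for 'max c^T x s.t. A x <= b, x >= 0' is:
  Dual:  min b^T y  s.t.  A^T y >= c,  y >= 0.

So the dual LP is:
  minimize  8y1 + 12y2 + 23y3
  subject to:
    y1 + 2y3 >= 4
    y2 + 2y3 >= 5
    y1, y2, y3 >= 0

Solving the primal: x* = (0, 11.5).
  primal value c^T x* = 57.5.
Solving the dual: y* = (0, 0, 2.5).
  dual value b^T y* = 57.5.
Strong duality: c^T x* = b^T y*. Confirmed.

57.5


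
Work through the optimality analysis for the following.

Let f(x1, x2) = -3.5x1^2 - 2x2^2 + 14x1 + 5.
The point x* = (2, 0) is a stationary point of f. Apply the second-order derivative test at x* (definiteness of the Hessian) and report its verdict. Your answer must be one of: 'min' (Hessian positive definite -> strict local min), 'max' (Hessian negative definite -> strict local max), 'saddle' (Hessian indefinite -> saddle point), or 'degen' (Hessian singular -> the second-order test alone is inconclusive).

Compute the Hessian H = grad^2 f:
  H = [[-7, 0], [0, -4]]
Verify stationarity: grad f(x*) = H x* + g = (0, 0).
Eigenvalues of H: -7, -4.
Both eigenvalues < 0, so H is negative definite -> x* is a strict local max.

max


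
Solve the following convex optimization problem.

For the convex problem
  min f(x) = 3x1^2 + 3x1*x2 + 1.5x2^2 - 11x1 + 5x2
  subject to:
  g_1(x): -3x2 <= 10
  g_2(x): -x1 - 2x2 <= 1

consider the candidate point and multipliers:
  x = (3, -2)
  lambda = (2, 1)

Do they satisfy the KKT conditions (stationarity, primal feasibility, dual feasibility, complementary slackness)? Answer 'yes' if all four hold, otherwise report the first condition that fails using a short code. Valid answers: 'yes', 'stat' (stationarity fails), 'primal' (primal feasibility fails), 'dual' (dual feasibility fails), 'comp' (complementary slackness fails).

Gradient of f: grad f(x) = Q x + c = (1, 8)
Constraint values g_i(x) = a_i^T x - b_i:
  g_1((3, -2)) = -4
  g_2((3, -2)) = 0
Stationarity residual: grad f(x) + sum_i lambda_i a_i = (0, 0)
  -> stationarity OK
Primal feasibility (all g_i <= 0): OK
Dual feasibility (all lambda_i >= 0): OK
Complementary slackness (lambda_i * g_i(x) = 0 for all i): FAILS

Verdict: the first failing condition is complementary_slackness -> comp.

comp


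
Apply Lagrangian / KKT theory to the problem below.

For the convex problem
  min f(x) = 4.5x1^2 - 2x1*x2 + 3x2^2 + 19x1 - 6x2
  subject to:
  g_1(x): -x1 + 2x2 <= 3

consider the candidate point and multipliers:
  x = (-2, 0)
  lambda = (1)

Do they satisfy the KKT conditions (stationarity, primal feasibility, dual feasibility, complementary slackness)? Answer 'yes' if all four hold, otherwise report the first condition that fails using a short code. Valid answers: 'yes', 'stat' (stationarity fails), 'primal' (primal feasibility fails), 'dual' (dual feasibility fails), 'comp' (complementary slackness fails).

Gradient of f: grad f(x) = Q x + c = (1, -2)
Constraint values g_i(x) = a_i^T x - b_i:
  g_1((-2, 0)) = -1
Stationarity residual: grad f(x) + sum_i lambda_i a_i = (0, 0)
  -> stationarity OK
Primal feasibility (all g_i <= 0): OK
Dual feasibility (all lambda_i >= 0): OK
Complementary slackness (lambda_i * g_i(x) = 0 for all i): FAILS

Verdict: the first failing condition is complementary_slackness -> comp.

comp


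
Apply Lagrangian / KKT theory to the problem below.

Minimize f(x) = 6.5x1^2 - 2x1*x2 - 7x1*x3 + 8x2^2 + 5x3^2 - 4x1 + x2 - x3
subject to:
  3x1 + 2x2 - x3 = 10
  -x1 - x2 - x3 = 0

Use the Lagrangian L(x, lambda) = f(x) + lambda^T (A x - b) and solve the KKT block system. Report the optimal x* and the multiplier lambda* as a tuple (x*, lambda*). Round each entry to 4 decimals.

Form the Lagrangian:
  L(x, lambda) = (1/2) x^T Q x + c^T x + lambda^T (A x - b)
Stationarity (grad_x L = 0): Q x + c + A^T lambda = 0.
Primal feasibility: A x = b.

This gives the KKT block system:
  [ Q   A^T ] [ x     ]   [-c ]
  [ A    0  ] [ lambda ] = [ b ]

Solving the linear system:
  x*      = (1.6478, 1.1362, -2.7841)
  lambda* = (-18.7532, -21.6221)
  f(x*)   = 92.4306

x* = (1.6478, 1.1362, -2.7841), lambda* = (-18.7532, -21.6221)


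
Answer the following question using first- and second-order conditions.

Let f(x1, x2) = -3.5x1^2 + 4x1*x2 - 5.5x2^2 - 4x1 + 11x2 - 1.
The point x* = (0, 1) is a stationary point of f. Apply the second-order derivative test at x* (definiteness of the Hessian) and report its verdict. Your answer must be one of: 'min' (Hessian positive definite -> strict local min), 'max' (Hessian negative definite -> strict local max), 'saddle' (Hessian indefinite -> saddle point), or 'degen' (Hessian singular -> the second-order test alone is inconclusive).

Compute the Hessian H = grad^2 f:
  H = [[-7, 4], [4, -11]]
Verify stationarity: grad f(x*) = H x* + g = (0, 0).
Eigenvalues of H: -13.4721, -4.5279.
Both eigenvalues < 0, so H is negative definite -> x* is a strict local max.

max


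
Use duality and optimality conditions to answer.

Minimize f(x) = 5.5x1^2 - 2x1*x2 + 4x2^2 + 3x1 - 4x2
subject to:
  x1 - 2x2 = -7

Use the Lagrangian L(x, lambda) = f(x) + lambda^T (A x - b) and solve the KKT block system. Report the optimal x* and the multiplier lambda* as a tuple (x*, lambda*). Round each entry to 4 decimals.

Form the Lagrangian:
  L(x, lambda) = (1/2) x^T Q x + c^T x + lambda^T (A x - b)
Stationarity (grad_x L = 0): Q x + c + A^T lambda = 0.
Primal feasibility: A x = b.

This gives the KKT block system:
  [ Q   A^T ] [ x     ]   [-c ]
  [ A    0  ] [ lambda ] = [ b ]

Solving the linear system:
  x*      = (-0.7273, 3.1364)
  lambda* = (11.2727)
  f(x*)   = 32.0909

x* = (-0.7273, 3.1364), lambda* = (11.2727)


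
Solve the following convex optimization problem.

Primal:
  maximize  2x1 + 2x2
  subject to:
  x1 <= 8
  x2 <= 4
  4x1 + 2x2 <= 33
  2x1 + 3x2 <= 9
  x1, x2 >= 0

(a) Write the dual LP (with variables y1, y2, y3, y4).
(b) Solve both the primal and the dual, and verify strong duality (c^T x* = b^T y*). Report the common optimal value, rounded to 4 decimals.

The standard primal-dual pair for 'max c^T x s.t. A x <= b, x >= 0' is:
  Dual:  min b^T y  s.t.  A^T y >= c,  y >= 0.

So the dual LP is:
  minimize  8y1 + 4y2 + 33y3 + 9y4
  subject to:
    y1 + 4y3 + 2y4 >= 2
    y2 + 2y3 + 3y4 >= 2
    y1, y2, y3, y4 >= 0

Solving the primal: x* = (4.5, 0).
  primal value c^T x* = 9.
Solving the dual: y* = (0, 0, 0, 1).
  dual value b^T y* = 9.
Strong duality: c^T x* = b^T y*. Confirmed.

9


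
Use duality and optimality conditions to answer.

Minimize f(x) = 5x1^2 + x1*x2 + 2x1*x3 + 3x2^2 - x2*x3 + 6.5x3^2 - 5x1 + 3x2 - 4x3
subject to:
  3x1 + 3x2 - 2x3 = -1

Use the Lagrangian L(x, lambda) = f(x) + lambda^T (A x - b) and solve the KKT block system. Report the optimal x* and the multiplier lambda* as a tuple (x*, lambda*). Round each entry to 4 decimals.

Form the Lagrangian:
  L(x, lambda) = (1/2) x^T Q x + c^T x + lambda^T (A x - b)
Stationarity (grad_x L = 0): Q x + c + A^T lambda = 0.
Primal feasibility: A x = b.

This gives the KKT block system:
  [ Q   A^T ] [ x     ]   [-c ]
  [ A    0  ] [ lambda ] = [ b ]

Solving the linear system:
  x*      = (0.4576, -0.6443, 0.2199)
  lambda* = (0.2094)
  f(x*)   = -2.4457

x* = (0.4576, -0.6443, 0.2199), lambda* = (0.2094)


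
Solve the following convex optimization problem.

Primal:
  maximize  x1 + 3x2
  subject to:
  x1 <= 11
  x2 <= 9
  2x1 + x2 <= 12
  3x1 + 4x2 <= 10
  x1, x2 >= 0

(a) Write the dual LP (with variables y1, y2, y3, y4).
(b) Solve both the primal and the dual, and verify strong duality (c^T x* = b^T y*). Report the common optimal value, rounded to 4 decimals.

The standard primal-dual pair for 'max c^T x s.t. A x <= b, x >= 0' is:
  Dual:  min b^T y  s.t.  A^T y >= c,  y >= 0.

So the dual LP is:
  minimize  11y1 + 9y2 + 12y3 + 10y4
  subject to:
    y1 + 2y3 + 3y4 >= 1
    y2 + y3 + 4y4 >= 3
    y1, y2, y3, y4 >= 0

Solving the primal: x* = (0, 2.5).
  primal value c^T x* = 7.5.
Solving the dual: y* = (0, 0, 0, 0.75).
  dual value b^T y* = 7.5.
Strong duality: c^T x* = b^T y*. Confirmed.

7.5


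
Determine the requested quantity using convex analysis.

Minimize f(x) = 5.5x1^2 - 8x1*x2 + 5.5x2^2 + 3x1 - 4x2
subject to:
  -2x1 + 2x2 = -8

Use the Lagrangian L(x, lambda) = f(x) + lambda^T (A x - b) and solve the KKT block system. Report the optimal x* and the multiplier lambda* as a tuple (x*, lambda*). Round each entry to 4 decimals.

Form the Lagrangian:
  L(x, lambda) = (1/2) x^T Q x + c^T x + lambda^T (A x - b)
Stationarity (grad_x L = 0): Q x + c + A^T lambda = 0.
Primal feasibility: A x = b.

This gives the KKT block system:
  [ Q   A^T ] [ x     ]   [-c ]
  [ A    0  ] [ lambda ] = [ b ]

Solving the linear system:
  x*      = (2.1667, -1.8333)
  lambda* = (20.75)
  f(x*)   = 89.9167

x* = (2.1667, -1.8333), lambda* = (20.75)


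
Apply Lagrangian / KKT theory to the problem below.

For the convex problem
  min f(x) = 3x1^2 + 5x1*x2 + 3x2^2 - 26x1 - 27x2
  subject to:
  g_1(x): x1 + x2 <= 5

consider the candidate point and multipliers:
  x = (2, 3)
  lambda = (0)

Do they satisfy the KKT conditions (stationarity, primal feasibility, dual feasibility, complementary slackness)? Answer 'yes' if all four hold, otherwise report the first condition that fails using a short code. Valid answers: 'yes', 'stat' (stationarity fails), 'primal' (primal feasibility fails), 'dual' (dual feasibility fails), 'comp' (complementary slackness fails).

Gradient of f: grad f(x) = Q x + c = (1, 1)
Constraint values g_i(x) = a_i^T x - b_i:
  g_1((2, 3)) = 0
Stationarity residual: grad f(x) + sum_i lambda_i a_i = (1, 1)
  -> stationarity FAILS
Primal feasibility (all g_i <= 0): OK
Dual feasibility (all lambda_i >= 0): OK
Complementary slackness (lambda_i * g_i(x) = 0 for all i): OK

Verdict: the first failing condition is stationarity -> stat.

stat


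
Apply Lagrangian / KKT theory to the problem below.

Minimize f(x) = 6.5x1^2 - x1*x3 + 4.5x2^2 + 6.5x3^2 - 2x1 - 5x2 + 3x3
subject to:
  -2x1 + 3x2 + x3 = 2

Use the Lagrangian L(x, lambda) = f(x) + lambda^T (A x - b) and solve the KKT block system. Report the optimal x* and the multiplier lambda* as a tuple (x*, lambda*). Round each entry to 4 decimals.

Form the Lagrangian:
  L(x, lambda) = (1/2) x^T Q x + c^T x + lambda^T (A x - b)
Stationarity (grad_x L = 0): Q x + c + A^T lambda = 0.
Primal feasibility: A x = b.

This gives the KKT block system:
  [ Q   A^T ] [ x     ]   [-c ]
  [ A    0  ] [ lambda ] = [ b ]

Solving the linear system:
  x*      = (0.0466, 0.7579, -0.1805)
  lambda* = (-0.607)
  f(x*)   = -1.605

x* = (0.0466, 0.7579, -0.1805), lambda* = (-0.607)


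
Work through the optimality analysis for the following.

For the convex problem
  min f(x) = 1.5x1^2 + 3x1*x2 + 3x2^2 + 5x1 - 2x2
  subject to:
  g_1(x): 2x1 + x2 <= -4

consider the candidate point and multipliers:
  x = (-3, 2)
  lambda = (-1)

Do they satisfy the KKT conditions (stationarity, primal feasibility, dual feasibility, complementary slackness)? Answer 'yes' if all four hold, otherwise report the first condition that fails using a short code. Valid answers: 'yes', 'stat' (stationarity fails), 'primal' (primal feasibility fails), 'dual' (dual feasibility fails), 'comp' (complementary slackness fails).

Gradient of f: grad f(x) = Q x + c = (2, 1)
Constraint values g_i(x) = a_i^T x - b_i:
  g_1((-3, 2)) = 0
Stationarity residual: grad f(x) + sum_i lambda_i a_i = (0, 0)
  -> stationarity OK
Primal feasibility (all g_i <= 0): OK
Dual feasibility (all lambda_i >= 0): FAILS
Complementary slackness (lambda_i * g_i(x) = 0 for all i): OK

Verdict: the first failing condition is dual_feasibility -> dual.

dual


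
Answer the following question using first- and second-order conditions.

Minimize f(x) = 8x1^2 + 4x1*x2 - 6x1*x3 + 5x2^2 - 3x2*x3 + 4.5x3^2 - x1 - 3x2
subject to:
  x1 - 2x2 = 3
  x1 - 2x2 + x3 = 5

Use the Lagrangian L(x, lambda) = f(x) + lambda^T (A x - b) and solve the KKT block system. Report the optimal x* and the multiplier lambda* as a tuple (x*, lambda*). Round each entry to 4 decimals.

Form the Lagrangian:
  L(x, lambda) = (1/2) x^T Q x + c^T x + lambda^T (A x - b)
Stationarity (grad_x L = 0): Q x + c + A^T lambda = 0.
Primal feasibility: A x = b.

This gives the KKT block system:
  [ Q   A^T ] [ x     ]   [-c ]
  [ A    0  ] [ lambda ] = [ b ]

Solving the linear system:
  x*      = (1.3778, -0.8111, 2)
  lambda* = (6.3667, -12.1667)
  f(x*)   = 21.3944

x* = (1.3778, -0.8111, 2), lambda* = (6.3667, -12.1667)


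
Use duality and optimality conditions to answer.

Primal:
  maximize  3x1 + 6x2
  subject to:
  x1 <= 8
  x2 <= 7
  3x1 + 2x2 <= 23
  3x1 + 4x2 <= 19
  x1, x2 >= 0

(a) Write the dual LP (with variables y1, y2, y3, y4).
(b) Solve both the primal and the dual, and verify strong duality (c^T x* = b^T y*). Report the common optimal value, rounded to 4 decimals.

The standard primal-dual pair for 'max c^T x s.t. A x <= b, x >= 0' is:
  Dual:  min b^T y  s.t.  A^T y >= c,  y >= 0.

So the dual LP is:
  minimize  8y1 + 7y2 + 23y3 + 19y4
  subject to:
    y1 + 3y3 + 3y4 >= 3
    y2 + 2y3 + 4y4 >= 6
    y1, y2, y3, y4 >= 0

Solving the primal: x* = (0, 4.75).
  primal value c^T x* = 28.5.
Solving the dual: y* = (0, 0, 0, 1.5).
  dual value b^T y* = 28.5.
Strong duality: c^T x* = b^T y*. Confirmed.

28.5


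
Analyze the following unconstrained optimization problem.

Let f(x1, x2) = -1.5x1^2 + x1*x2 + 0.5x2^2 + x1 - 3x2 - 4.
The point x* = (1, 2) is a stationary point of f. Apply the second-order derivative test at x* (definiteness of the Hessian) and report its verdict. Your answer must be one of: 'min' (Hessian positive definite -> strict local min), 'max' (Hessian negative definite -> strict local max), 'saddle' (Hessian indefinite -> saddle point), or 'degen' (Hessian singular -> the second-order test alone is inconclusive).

Compute the Hessian H = grad^2 f:
  H = [[-3, 1], [1, 1]]
Verify stationarity: grad f(x*) = H x* + g = (0, 0).
Eigenvalues of H: -3.2361, 1.2361.
Eigenvalues have mixed signs, so H is indefinite -> x* is a saddle point.

saddle


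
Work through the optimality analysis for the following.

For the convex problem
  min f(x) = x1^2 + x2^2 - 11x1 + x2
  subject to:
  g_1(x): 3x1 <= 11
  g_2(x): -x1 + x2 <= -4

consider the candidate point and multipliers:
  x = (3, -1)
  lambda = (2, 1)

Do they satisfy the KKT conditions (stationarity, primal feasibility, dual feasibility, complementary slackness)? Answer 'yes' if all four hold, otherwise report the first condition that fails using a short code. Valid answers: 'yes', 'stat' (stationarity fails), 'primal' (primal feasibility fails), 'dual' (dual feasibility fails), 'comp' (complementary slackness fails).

Gradient of f: grad f(x) = Q x + c = (-5, -1)
Constraint values g_i(x) = a_i^T x - b_i:
  g_1((3, -1)) = -2
  g_2((3, -1)) = 0
Stationarity residual: grad f(x) + sum_i lambda_i a_i = (0, 0)
  -> stationarity OK
Primal feasibility (all g_i <= 0): OK
Dual feasibility (all lambda_i >= 0): OK
Complementary slackness (lambda_i * g_i(x) = 0 for all i): FAILS

Verdict: the first failing condition is complementary_slackness -> comp.

comp


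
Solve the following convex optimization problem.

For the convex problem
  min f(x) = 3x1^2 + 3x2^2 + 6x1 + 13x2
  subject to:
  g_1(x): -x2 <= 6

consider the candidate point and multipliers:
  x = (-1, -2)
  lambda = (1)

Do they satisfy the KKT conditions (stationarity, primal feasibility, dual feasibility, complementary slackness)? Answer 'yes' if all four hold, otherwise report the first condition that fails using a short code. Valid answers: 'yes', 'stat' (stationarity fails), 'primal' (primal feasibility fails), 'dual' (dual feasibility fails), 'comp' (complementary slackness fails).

Gradient of f: grad f(x) = Q x + c = (0, 1)
Constraint values g_i(x) = a_i^T x - b_i:
  g_1((-1, -2)) = -4
Stationarity residual: grad f(x) + sum_i lambda_i a_i = (0, 0)
  -> stationarity OK
Primal feasibility (all g_i <= 0): OK
Dual feasibility (all lambda_i >= 0): OK
Complementary slackness (lambda_i * g_i(x) = 0 for all i): FAILS

Verdict: the first failing condition is complementary_slackness -> comp.

comp


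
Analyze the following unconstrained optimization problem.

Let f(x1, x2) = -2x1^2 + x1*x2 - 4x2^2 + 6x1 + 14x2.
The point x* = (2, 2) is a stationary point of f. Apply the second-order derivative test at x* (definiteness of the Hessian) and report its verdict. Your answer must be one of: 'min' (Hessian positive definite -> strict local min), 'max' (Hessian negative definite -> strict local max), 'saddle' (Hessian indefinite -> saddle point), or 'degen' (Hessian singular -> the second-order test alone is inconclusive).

Compute the Hessian H = grad^2 f:
  H = [[-4, 1], [1, -8]]
Verify stationarity: grad f(x*) = H x* + g = (0, 0).
Eigenvalues of H: -8.2361, -3.7639.
Both eigenvalues < 0, so H is negative definite -> x* is a strict local max.

max


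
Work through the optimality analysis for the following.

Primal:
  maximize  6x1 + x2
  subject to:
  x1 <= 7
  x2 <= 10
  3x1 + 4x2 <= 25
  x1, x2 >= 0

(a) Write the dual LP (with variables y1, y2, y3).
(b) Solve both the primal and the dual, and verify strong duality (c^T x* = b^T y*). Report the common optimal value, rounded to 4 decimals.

The standard primal-dual pair for 'max c^T x s.t. A x <= b, x >= 0' is:
  Dual:  min b^T y  s.t.  A^T y >= c,  y >= 0.

So the dual LP is:
  minimize  7y1 + 10y2 + 25y3
  subject to:
    y1 + 3y3 >= 6
    y2 + 4y3 >= 1
    y1, y2, y3 >= 0

Solving the primal: x* = (7, 1).
  primal value c^T x* = 43.
Solving the dual: y* = (5.25, 0, 0.25).
  dual value b^T y* = 43.
Strong duality: c^T x* = b^T y*. Confirmed.

43


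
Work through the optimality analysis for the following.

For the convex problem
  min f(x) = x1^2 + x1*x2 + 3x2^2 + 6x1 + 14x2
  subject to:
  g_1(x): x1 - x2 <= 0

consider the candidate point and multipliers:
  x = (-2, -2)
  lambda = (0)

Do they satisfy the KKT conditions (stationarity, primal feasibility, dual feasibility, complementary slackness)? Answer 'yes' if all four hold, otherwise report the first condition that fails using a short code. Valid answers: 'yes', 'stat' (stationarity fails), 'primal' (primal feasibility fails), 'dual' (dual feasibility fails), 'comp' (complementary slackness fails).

Gradient of f: grad f(x) = Q x + c = (0, 0)
Constraint values g_i(x) = a_i^T x - b_i:
  g_1((-2, -2)) = 0
Stationarity residual: grad f(x) + sum_i lambda_i a_i = (0, 0)
  -> stationarity OK
Primal feasibility (all g_i <= 0): OK
Dual feasibility (all lambda_i >= 0): OK
Complementary slackness (lambda_i * g_i(x) = 0 for all i): OK

Verdict: yes, KKT holds.

yes


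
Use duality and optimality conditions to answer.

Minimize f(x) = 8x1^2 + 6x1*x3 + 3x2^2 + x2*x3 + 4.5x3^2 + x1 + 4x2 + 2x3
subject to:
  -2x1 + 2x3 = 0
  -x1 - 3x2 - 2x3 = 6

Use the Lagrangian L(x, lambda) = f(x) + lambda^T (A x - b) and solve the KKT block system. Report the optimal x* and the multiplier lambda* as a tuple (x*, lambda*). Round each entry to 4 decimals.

Form the Lagrangian:
  L(x, lambda) = (1/2) x^T Q x + c^T x + lambda^T (A x - b)
Stationarity (grad_x L = 0): Q x + c + A^T lambda = 0.
Primal feasibility: A x = b.

This gives the KKT block system:
  [ Q   A^T ] [ x     ]   [-c ]
  [ A    0  ] [ lambda ] = [ b ]

Solving the linear system:
  x*      = (-0.2195, -1.7805, -0.2195)
  lambda* = (-0.7642, -2.3008)
  f(x*)   = 3.0122

x* = (-0.2195, -1.7805, -0.2195), lambda* = (-0.7642, -2.3008)


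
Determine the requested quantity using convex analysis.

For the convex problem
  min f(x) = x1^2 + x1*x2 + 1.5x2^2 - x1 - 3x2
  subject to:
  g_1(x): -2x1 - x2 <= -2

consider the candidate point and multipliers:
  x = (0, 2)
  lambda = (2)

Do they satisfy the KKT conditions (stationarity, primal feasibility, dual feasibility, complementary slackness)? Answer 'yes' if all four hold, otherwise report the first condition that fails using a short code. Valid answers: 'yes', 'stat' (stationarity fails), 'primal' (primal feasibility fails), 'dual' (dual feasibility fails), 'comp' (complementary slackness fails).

Gradient of f: grad f(x) = Q x + c = (1, 3)
Constraint values g_i(x) = a_i^T x - b_i:
  g_1((0, 2)) = 0
Stationarity residual: grad f(x) + sum_i lambda_i a_i = (-3, 1)
  -> stationarity FAILS
Primal feasibility (all g_i <= 0): OK
Dual feasibility (all lambda_i >= 0): OK
Complementary slackness (lambda_i * g_i(x) = 0 for all i): OK

Verdict: the first failing condition is stationarity -> stat.

stat


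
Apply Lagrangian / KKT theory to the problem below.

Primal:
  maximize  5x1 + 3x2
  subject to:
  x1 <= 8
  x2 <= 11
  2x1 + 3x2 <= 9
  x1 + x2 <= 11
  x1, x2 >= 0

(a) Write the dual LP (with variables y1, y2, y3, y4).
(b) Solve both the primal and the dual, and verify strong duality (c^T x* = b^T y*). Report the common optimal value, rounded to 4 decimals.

The standard primal-dual pair for 'max c^T x s.t. A x <= b, x >= 0' is:
  Dual:  min b^T y  s.t.  A^T y >= c,  y >= 0.

So the dual LP is:
  minimize  8y1 + 11y2 + 9y3 + 11y4
  subject to:
    y1 + 2y3 + y4 >= 5
    y2 + 3y3 + y4 >= 3
    y1, y2, y3, y4 >= 0

Solving the primal: x* = (4.5, 0).
  primal value c^T x* = 22.5.
Solving the dual: y* = (0, 0, 2.5, 0).
  dual value b^T y* = 22.5.
Strong duality: c^T x* = b^T y*. Confirmed.

22.5


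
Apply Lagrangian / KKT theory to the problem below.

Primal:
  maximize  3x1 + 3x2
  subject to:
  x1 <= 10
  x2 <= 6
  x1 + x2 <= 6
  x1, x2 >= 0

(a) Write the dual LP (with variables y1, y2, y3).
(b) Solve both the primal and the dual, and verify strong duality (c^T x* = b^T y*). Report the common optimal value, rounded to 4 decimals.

The standard primal-dual pair for 'max c^T x s.t. A x <= b, x >= 0' is:
  Dual:  min b^T y  s.t.  A^T y >= c,  y >= 0.

So the dual LP is:
  minimize  10y1 + 6y2 + 6y3
  subject to:
    y1 + y3 >= 3
    y2 + y3 >= 3
    y1, y2, y3 >= 0

Solving the primal: x* = (6, 0).
  primal value c^T x* = 18.
Solving the dual: y* = (0, 0, 3).
  dual value b^T y* = 18.
Strong duality: c^T x* = b^T y*. Confirmed.

18


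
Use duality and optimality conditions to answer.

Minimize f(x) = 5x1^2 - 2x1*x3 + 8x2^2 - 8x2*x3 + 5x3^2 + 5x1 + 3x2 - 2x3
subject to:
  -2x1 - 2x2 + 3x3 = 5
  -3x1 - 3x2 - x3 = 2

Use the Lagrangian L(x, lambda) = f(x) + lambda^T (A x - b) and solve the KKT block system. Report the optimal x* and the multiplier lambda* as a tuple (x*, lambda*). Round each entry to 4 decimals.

Form the Lagrangian:
  L(x, lambda) = (1/2) x^T Q x + c^T x + lambda^T (A x - b)
Stationarity (grad_x L = 0): Q x + c + A^T lambda = 0.
Primal feasibility: A x = b.

This gives the KKT block system:
  [ Q   A^T ] [ x     ]   [-c ]
  [ A    0  ] [ lambda ] = [ b ]

Solving the linear system:
  x*      = (-0.9231, -0.0769, 1)
  lambda* = (-3.4196, 0.2028)
  f(x*)   = 4.9231

x* = (-0.9231, -0.0769, 1), lambda* = (-3.4196, 0.2028)


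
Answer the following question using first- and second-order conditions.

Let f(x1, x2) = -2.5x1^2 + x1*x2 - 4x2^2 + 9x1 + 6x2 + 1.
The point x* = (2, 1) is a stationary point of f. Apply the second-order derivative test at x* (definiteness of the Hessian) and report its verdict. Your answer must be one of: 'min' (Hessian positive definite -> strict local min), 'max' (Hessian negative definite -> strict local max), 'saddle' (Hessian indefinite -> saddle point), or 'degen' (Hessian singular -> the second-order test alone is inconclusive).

Compute the Hessian H = grad^2 f:
  H = [[-5, 1], [1, -8]]
Verify stationarity: grad f(x*) = H x* + g = (0, 0).
Eigenvalues of H: -8.3028, -4.6972.
Both eigenvalues < 0, so H is negative definite -> x* is a strict local max.

max


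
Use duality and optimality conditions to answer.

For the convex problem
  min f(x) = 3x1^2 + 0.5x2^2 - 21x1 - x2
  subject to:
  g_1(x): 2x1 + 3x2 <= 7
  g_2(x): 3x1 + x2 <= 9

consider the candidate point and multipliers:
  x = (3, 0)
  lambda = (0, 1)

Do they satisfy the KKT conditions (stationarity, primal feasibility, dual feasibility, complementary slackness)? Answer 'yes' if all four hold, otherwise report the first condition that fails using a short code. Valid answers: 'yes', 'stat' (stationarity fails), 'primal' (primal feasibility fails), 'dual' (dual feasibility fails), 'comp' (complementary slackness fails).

Gradient of f: grad f(x) = Q x + c = (-3, -1)
Constraint values g_i(x) = a_i^T x - b_i:
  g_1((3, 0)) = -1
  g_2((3, 0)) = 0
Stationarity residual: grad f(x) + sum_i lambda_i a_i = (0, 0)
  -> stationarity OK
Primal feasibility (all g_i <= 0): OK
Dual feasibility (all lambda_i >= 0): OK
Complementary slackness (lambda_i * g_i(x) = 0 for all i): OK

Verdict: yes, KKT holds.

yes


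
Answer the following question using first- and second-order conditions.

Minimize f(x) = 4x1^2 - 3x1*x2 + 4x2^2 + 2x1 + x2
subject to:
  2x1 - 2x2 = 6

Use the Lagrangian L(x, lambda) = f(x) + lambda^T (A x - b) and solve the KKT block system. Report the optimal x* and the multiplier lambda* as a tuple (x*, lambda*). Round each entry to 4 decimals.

Form the Lagrangian:
  L(x, lambda) = (1/2) x^T Q x + c^T x + lambda^T (A x - b)
Stationarity (grad_x L = 0): Q x + c + A^T lambda = 0.
Primal feasibility: A x = b.

This gives the KKT block system:
  [ Q   A^T ] [ x     ]   [-c ]
  [ A    0  ] [ lambda ] = [ b ]

Solving the linear system:
  x*      = (1.2, -1.8)
  lambda* = (-8.5)
  f(x*)   = 25.8

x* = (1.2, -1.8), lambda* = (-8.5)


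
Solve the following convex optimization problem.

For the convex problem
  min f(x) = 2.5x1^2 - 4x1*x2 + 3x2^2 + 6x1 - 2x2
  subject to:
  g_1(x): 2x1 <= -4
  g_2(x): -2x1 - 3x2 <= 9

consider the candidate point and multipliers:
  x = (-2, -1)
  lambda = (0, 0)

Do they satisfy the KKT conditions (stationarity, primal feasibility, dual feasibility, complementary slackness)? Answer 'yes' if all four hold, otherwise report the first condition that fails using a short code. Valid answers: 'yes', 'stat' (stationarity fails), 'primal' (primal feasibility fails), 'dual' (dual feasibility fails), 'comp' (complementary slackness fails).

Gradient of f: grad f(x) = Q x + c = (0, 0)
Constraint values g_i(x) = a_i^T x - b_i:
  g_1((-2, -1)) = 0
  g_2((-2, -1)) = -2
Stationarity residual: grad f(x) + sum_i lambda_i a_i = (0, 0)
  -> stationarity OK
Primal feasibility (all g_i <= 0): OK
Dual feasibility (all lambda_i >= 0): OK
Complementary slackness (lambda_i * g_i(x) = 0 for all i): OK

Verdict: yes, KKT holds.

yes


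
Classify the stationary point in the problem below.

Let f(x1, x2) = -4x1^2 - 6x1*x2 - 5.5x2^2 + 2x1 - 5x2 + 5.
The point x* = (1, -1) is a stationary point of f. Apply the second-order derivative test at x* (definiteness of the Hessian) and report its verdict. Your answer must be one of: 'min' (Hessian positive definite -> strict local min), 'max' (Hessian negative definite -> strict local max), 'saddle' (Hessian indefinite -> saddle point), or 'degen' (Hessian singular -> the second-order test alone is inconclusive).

Compute the Hessian H = grad^2 f:
  H = [[-8, -6], [-6, -11]]
Verify stationarity: grad f(x*) = H x* + g = (0, 0).
Eigenvalues of H: -15.6847, -3.3153.
Both eigenvalues < 0, so H is negative definite -> x* is a strict local max.

max


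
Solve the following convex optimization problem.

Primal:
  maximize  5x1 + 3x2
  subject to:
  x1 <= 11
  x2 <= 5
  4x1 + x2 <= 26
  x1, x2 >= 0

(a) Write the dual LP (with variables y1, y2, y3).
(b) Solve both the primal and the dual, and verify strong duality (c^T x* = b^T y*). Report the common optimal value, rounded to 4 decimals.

The standard primal-dual pair for 'max c^T x s.t. A x <= b, x >= 0' is:
  Dual:  min b^T y  s.t.  A^T y >= c,  y >= 0.

So the dual LP is:
  minimize  11y1 + 5y2 + 26y3
  subject to:
    y1 + 4y3 >= 5
    y2 + y3 >= 3
    y1, y2, y3 >= 0

Solving the primal: x* = (5.25, 5).
  primal value c^T x* = 41.25.
Solving the dual: y* = (0, 1.75, 1.25).
  dual value b^T y* = 41.25.
Strong duality: c^T x* = b^T y*. Confirmed.

41.25


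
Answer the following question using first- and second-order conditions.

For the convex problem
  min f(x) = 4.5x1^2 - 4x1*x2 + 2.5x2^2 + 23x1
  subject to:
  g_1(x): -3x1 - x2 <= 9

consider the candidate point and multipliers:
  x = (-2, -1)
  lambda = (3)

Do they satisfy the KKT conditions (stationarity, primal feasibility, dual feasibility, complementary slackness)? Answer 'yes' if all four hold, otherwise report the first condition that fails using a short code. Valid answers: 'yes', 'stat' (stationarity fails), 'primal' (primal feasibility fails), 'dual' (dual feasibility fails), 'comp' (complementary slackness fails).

Gradient of f: grad f(x) = Q x + c = (9, 3)
Constraint values g_i(x) = a_i^T x - b_i:
  g_1((-2, -1)) = -2
Stationarity residual: grad f(x) + sum_i lambda_i a_i = (0, 0)
  -> stationarity OK
Primal feasibility (all g_i <= 0): OK
Dual feasibility (all lambda_i >= 0): OK
Complementary slackness (lambda_i * g_i(x) = 0 for all i): FAILS

Verdict: the first failing condition is complementary_slackness -> comp.

comp


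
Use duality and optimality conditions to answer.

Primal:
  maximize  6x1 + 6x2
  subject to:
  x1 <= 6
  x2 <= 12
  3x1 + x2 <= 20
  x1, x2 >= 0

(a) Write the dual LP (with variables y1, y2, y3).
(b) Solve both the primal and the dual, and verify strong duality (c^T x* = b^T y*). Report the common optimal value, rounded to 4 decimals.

The standard primal-dual pair for 'max c^T x s.t. A x <= b, x >= 0' is:
  Dual:  min b^T y  s.t.  A^T y >= c,  y >= 0.

So the dual LP is:
  minimize  6y1 + 12y2 + 20y3
  subject to:
    y1 + 3y3 >= 6
    y2 + y3 >= 6
    y1, y2, y3 >= 0

Solving the primal: x* = (2.6667, 12).
  primal value c^T x* = 88.
Solving the dual: y* = (0, 4, 2).
  dual value b^T y* = 88.
Strong duality: c^T x* = b^T y*. Confirmed.

88


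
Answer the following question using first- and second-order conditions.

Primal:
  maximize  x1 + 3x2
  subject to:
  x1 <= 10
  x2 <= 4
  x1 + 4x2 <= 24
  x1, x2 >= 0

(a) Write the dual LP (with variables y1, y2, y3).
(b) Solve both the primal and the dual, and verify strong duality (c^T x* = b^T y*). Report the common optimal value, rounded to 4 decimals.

The standard primal-dual pair for 'max c^T x s.t. A x <= b, x >= 0' is:
  Dual:  min b^T y  s.t.  A^T y >= c,  y >= 0.

So the dual LP is:
  minimize  10y1 + 4y2 + 24y3
  subject to:
    y1 + y3 >= 1
    y2 + 4y3 >= 3
    y1, y2, y3 >= 0

Solving the primal: x* = (10, 3.5).
  primal value c^T x* = 20.5.
Solving the dual: y* = (0.25, 0, 0.75).
  dual value b^T y* = 20.5.
Strong duality: c^T x* = b^T y*. Confirmed.

20.5


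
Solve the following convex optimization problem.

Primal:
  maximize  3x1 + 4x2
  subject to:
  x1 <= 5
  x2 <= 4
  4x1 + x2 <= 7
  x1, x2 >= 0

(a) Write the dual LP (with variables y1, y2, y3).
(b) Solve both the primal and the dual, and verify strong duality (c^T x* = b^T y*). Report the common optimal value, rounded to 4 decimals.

The standard primal-dual pair for 'max c^T x s.t. A x <= b, x >= 0' is:
  Dual:  min b^T y  s.t.  A^T y >= c,  y >= 0.

So the dual LP is:
  minimize  5y1 + 4y2 + 7y3
  subject to:
    y1 + 4y3 >= 3
    y2 + y3 >= 4
    y1, y2, y3 >= 0

Solving the primal: x* = (0.75, 4).
  primal value c^T x* = 18.25.
Solving the dual: y* = (0, 3.25, 0.75).
  dual value b^T y* = 18.25.
Strong duality: c^T x* = b^T y*. Confirmed.

18.25


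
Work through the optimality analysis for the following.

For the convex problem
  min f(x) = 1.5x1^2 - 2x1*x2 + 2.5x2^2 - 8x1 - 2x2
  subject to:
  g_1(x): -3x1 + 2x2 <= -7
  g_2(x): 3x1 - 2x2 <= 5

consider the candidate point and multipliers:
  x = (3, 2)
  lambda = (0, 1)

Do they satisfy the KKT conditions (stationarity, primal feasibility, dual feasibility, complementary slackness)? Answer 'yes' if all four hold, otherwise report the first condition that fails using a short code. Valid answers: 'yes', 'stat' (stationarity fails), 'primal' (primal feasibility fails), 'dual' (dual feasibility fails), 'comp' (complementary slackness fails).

Gradient of f: grad f(x) = Q x + c = (-3, 2)
Constraint values g_i(x) = a_i^T x - b_i:
  g_1((3, 2)) = 2
  g_2((3, 2)) = 0
Stationarity residual: grad f(x) + sum_i lambda_i a_i = (0, 0)
  -> stationarity OK
Primal feasibility (all g_i <= 0): FAILS
Dual feasibility (all lambda_i >= 0): OK
Complementary slackness (lambda_i * g_i(x) = 0 for all i): OK

Verdict: the first failing condition is primal_feasibility -> primal.

primal


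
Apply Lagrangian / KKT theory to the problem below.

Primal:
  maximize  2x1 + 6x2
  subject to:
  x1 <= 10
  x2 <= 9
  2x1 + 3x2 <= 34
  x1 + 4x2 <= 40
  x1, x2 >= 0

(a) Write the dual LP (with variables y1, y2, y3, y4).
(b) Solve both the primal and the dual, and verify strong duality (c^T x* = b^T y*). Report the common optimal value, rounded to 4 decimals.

The standard primal-dual pair for 'max c^T x s.t. A x <= b, x >= 0' is:
  Dual:  min b^T y  s.t.  A^T y >= c,  y >= 0.

So the dual LP is:
  minimize  10y1 + 9y2 + 34y3 + 40y4
  subject to:
    y1 + 2y3 + y4 >= 2
    y2 + 3y3 + 4y4 >= 6
    y1, y2, y3, y4 >= 0

Solving the primal: x* = (3.5, 9).
  primal value c^T x* = 61.
Solving the dual: y* = (0, 3, 1, 0).
  dual value b^T y* = 61.
Strong duality: c^T x* = b^T y*. Confirmed.

61


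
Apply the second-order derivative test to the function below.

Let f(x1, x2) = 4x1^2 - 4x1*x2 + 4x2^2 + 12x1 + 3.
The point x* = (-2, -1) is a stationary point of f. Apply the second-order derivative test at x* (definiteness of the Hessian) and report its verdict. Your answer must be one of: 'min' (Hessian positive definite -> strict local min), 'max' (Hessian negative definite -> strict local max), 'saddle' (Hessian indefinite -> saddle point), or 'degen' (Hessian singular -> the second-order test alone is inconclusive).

Compute the Hessian H = grad^2 f:
  H = [[8, -4], [-4, 8]]
Verify stationarity: grad f(x*) = H x* + g = (0, 0).
Eigenvalues of H: 4, 12.
Both eigenvalues > 0, so H is positive definite -> x* is a strict local min.

min


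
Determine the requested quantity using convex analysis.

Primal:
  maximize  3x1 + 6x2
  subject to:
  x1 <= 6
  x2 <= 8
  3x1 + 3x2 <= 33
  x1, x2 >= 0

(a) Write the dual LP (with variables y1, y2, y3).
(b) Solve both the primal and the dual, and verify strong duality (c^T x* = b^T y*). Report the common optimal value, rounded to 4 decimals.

The standard primal-dual pair for 'max c^T x s.t. A x <= b, x >= 0' is:
  Dual:  min b^T y  s.t.  A^T y >= c,  y >= 0.

So the dual LP is:
  minimize  6y1 + 8y2 + 33y3
  subject to:
    y1 + 3y3 >= 3
    y2 + 3y3 >= 6
    y1, y2, y3 >= 0

Solving the primal: x* = (3, 8).
  primal value c^T x* = 57.
Solving the dual: y* = (0, 3, 1).
  dual value b^T y* = 57.
Strong duality: c^T x* = b^T y*. Confirmed.

57


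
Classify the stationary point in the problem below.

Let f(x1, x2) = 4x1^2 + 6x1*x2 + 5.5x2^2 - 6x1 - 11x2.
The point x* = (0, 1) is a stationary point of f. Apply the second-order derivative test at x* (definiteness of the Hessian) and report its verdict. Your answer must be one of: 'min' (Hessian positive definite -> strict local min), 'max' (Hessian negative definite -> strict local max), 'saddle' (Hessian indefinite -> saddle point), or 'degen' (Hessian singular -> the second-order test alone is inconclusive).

Compute the Hessian H = grad^2 f:
  H = [[8, 6], [6, 11]]
Verify stationarity: grad f(x*) = H x* + g = (0, 0).
Eigenvalues of H: 3.3153, 15.6847.
Both eigenvalues > 0, so H is positive definite -> x* is a strict local min.

min
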